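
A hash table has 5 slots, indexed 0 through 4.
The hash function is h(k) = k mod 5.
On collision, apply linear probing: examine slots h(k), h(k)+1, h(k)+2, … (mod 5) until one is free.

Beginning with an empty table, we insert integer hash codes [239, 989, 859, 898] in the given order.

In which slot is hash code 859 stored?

Insert 239: h=4, slot 4 empty → index 4.
Insert 989: h=4, slot 4 occupied → index 0.
Insert 859: h=4, slots 4,0 occupied → index 1.
Insert 898: h=3, slot 3 empty → index 3.
Table: [989, 859, —, 898, 239]

1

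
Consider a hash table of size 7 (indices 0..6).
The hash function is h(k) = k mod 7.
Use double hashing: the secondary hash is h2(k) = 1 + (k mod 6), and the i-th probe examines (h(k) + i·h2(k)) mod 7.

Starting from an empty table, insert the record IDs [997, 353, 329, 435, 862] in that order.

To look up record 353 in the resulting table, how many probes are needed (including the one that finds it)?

2

997: h=3 => slot 3
353: h=3, h2=6, probe 3,2 => slot 2
329: h=0 => slot 0
435: h=1 => slot 1
862: h=1, h2=5, probe 1,6 => slot 6
Table: [329, 435, 353, 997, —, —, 862]
Lookup 353: h=3, h2=6, probe 3,2 → found at 2.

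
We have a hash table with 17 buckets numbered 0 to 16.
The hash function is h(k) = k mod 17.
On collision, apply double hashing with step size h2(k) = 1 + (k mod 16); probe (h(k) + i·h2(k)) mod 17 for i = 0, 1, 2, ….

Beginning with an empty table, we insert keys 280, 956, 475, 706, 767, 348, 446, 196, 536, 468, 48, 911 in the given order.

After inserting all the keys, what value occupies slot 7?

468

Insert 280: h=8, slot 8 empty -> index 8.
Insert 956: h=4, slot 4 empty -> index 4.
Insert 475: h=16, slot 16 empty -> index 16.
Insert 706: h=9, slot 9 empty -> index 9.
Insert 767: h=2, slot 2 empty -> index 2.
Insert 348: h=8, h2=13, slots 8,4 occupied -> index 0.
Insert 446: h=4, h2=15, slots 4,2,0 occupied -> index 15.
Insert 196: h=9, h2=5, slot 9 occupied -> index 14.
Insert 536: h=9, h2=9, slot 9 occupied -> index 1.
Insert 468: h=9, h2=5, slots 9,14,2 occupied -> index 7.
Insert 48: h=14, h2=1, slots 14,15,16,0,1,2 occupied -> index 3.
Insert 911: h=10, slot 10 empty -> index 10.
Table: [348, 536, 767, 48, 956, _, _, 468, 280, 706, 911, _, _, _, 196, 446, 475]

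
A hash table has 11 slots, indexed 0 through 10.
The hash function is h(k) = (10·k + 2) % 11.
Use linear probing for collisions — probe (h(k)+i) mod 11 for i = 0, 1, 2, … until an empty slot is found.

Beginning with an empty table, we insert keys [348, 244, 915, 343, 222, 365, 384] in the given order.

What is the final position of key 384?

5

348: h=6 → slot 6
244: h=0 → slot 0
915: h=0, probe 0,1 → slot 1
343: h=0, probe 0,1,2 → slot 2
222: h=0, probe 0,1,2,3 → slot 3
365: h=0, probe 0,1,2,3,4 → slot 4
384: h=3, probe 3,4,5 → slot 5
Table: [244, 915, 343, 222, 365, 384, 348, ., ., ., .]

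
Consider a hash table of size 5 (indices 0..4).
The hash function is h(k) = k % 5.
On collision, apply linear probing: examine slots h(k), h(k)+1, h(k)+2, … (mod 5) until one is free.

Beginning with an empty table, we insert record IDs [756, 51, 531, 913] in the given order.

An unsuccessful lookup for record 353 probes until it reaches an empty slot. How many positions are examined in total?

756 hashes to 1; slot 1 is free -> place at 1.
51 hashes to 1; 1 taken -> place at 2.
531 hashes to 1; 1,2 taken -> place at 3.
913 hashes to 3; 3 taken -> place at 4.
Table: [∅, 756, 51, 531, 913]
Lookup 353: h=3, probe 3,4,0 → slot 0 empty, not found.

3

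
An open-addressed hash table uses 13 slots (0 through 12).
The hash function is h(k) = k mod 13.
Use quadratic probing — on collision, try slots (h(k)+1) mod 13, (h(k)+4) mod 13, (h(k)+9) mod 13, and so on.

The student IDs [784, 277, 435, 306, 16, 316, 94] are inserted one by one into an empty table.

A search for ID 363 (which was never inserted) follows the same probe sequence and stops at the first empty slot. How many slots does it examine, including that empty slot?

784: h=4 => slot 4
277: h=4, probe 4,5 => slot 5
435: h=6 => slot 6
306: h=7 => slot 7
16: h=3 => slot 3
316: h=4, probe 4,5,8 => slot 8
94: h=3, probe 3,4,7,12 => slot 12
Table: [., ., ., 16, 784, 277, 435, 306, 316, ., ., ., 94]
Lookup 363: h=12, probe 12,0 → slot 0 empty, not found.

2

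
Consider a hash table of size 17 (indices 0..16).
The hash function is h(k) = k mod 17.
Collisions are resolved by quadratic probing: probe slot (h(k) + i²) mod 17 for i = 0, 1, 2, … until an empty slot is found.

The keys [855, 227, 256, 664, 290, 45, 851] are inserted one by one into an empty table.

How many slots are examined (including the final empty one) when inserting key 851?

855: h=5 -> slot 5
227: h=6 -> slot 6
256: h=1 -> slot 1
664: h=1, probe 1,2 -> slot 2
290: h=1, probe 1,2,5,10 -> slot 10
45: h=11 -> slot 11
851: h=1, probe 1,2,5,10,0 -> slot 0
Table: [851, 256, 664, -, -, 855, 227, -, -, -, 290, 45, -, -, -, -, -]

5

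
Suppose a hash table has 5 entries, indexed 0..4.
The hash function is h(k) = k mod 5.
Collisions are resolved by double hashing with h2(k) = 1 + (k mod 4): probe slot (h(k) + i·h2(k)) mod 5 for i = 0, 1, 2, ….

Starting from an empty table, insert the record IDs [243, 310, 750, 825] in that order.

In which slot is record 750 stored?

1

Insert 243: h=3, slot 3 empty → index 3.
Insert 310: h=0, slot 0 empty → index 0.
Insert 750: h=0, h2=3, slots 0,3 occupied → index 1.
Insert 825: h=0, h2=2, slot 0 occupied → index 2.
Table: [310, 750, 825, 243, .]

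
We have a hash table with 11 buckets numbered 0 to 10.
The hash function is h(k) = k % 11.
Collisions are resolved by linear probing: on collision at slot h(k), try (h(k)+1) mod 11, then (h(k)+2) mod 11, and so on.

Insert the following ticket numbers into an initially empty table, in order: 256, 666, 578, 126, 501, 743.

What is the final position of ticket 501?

8

Insert 256: h=3, slot 3 empty → index 3.
Insert 666: h=6, slot 6 empty → index 6.
Insert 578: h=6, slot 6 occupied → index 7.
Insert 126: h=5, slot 5 empty → index 5.
Insert 501: h=6, slots 6,7 occupied → index 8.
Insert 743: h=6, slots 6,7,8 occupied → index 9.
Table: [_, _, _, 256, _, 126, 666, 578, 501, 743, _]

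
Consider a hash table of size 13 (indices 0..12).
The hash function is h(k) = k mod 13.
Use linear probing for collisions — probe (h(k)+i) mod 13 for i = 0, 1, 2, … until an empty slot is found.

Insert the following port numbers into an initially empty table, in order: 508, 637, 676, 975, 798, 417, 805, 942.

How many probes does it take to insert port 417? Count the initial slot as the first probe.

Insert 508: h=1, slot 1 empty => index 1.
Insert 637: h=0, slot 0 empty => index 0.
Insert 676: h=0, slots 0,1 occupied => index 2.
Insert 975: h=0, slots 0,1,2 occupied => index 3.
Insert 798: h=5, slot 5 empty => index 5.
Insert 417: h=1, slots 1,2,3 occupied => index 4.
Insert 805: h=12, slot 12 empty => index 12.
Insert 942: h=6, slot 6 empty => index 6.
Table: [637, 508, 676, 975, 417, 798, 942, ., ., ., ., ., 805]

4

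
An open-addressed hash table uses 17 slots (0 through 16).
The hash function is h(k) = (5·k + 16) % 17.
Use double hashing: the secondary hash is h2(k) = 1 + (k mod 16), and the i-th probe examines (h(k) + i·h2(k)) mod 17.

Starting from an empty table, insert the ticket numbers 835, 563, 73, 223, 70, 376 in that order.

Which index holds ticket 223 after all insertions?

835: h=9 -> slot 9
563: h=9, h2=4, probe 9,13 -> slot 13
73: h=7 -> slot 7
223: h=9, h2=16, probe 9,8 -> slot 8
70: h=9, h2=7, probe 9,16 -> slot 16
376: h=9, h2=9, probe 9,1 -> slot 1
Table: [∅, 376, ∅, ∅, ∅, ∅, ∅, 73, 223, 835, ∅, ∅, ∅, 563, ∅, ∅, 70]

8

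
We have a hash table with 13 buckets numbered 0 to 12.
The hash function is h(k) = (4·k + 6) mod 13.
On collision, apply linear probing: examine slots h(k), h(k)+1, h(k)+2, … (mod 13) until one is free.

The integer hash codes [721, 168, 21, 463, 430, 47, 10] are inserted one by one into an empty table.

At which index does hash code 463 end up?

Insert 721: h=4, slot 4 empty -> index 4.
Insert 168: h=2, slot 2 empty -> index 2.
Insert 21: h=12, slot 12 empty -> index 12.
Insert 463: h=12, slot 12 occupied -> index 0.
Insert 430: h=10, slot 10 empty -> index 10.
Insert 47: h=12, slots 12,0 occupied -> index 1.
Insert 10: h=7, slot 7 empty -> index 7.
Table: [463, 47, 168, _, 721, _, _, 10, _, _, 430, _, 21]

0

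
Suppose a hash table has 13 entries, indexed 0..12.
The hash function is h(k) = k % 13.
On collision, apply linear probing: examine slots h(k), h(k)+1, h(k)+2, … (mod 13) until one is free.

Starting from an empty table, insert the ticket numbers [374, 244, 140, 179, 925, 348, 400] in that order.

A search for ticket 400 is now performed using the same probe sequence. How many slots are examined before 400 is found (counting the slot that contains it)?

7

Insert 374: h=10, slot 10 empty → index 10.
Insert 244: h=10, slot 10 occupied → index 11.
Insert 140: h=10, slots 10,11 occupied → index 12.
Insert 179: h=10, slots 10,11,12 occupied → index 0.
Insert 925: h=2, slot 2 empty → index 2.
Insert 348: h=10, slots 10,11,12,0 occupied → index 1.
Insert 400: h=10, slots 10,11,12,0,1,2 occupied → index 3.
Table: [179, 348, 925, 400, —, —, —, —, —, —, 374, 244, 140]
Lookup 400: h=10, probe 10,11,12,0,1,2,3 → found at 3.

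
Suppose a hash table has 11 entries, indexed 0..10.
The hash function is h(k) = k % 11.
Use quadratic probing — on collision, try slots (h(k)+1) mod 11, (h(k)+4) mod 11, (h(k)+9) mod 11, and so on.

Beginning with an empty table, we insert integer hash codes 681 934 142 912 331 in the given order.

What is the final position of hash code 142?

3

681: h=10 => slot 10
934: h=10, probe 10,0 => slot 0
142: h=10, probe 10,0,3 => slot 3
912: h=10, probe 10,0,3,8 => slot 8
331: h=1 => slot 1
Table: [934, 331, -, 142, -, -, -, -, 912, -, 681]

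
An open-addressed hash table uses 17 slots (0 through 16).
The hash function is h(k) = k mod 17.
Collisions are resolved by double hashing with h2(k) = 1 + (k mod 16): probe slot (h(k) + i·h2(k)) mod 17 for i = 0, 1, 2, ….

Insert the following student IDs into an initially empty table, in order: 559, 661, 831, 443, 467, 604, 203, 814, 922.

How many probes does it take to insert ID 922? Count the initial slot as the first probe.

Insert 559: h=15, slot 15 empty => index 15.
Insert 661: h=15, h2=6, slot 15 occupied => index 4.
Insert 831: h=15, h2=16, slot 15 occupied => index 14.
Insert 443: h=1, slot 1 empty => index 1.
Insert 467: h=8, slot 8 empty => index 8.
Insert 604: h=9, slot 9 empty => index 9.
Insert 203: h=16, slot 16 empty => index 16.
Insert 814: h=15, h2=15, slot 15 occupied => index 13.
Insert 922: h=4, h2=11, slots 4,15,9 occupied => index 3.
Table: [., 443, ., 922, 661, ., ., ., 467, 604, ., ., ., 814, 831, 559, 203]

4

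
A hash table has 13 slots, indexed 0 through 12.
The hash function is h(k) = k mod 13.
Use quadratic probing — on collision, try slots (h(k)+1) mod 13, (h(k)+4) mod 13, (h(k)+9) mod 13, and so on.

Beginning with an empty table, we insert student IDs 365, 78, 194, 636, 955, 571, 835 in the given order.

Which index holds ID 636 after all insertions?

365: h=1 => slot 1
78: h=0 => slot 0
194: h=12 => slot 12
636: h=12, probe 12,0,3 => slot 3
955: h=6 => slot 6
571: h=12, probe 12,0,3,8 => slot 8
835: h=3, probe 3,4 => slot 4
Table: [78, 365, _, 636, 835, _, 955, _, 571, _, _, _, 194]

3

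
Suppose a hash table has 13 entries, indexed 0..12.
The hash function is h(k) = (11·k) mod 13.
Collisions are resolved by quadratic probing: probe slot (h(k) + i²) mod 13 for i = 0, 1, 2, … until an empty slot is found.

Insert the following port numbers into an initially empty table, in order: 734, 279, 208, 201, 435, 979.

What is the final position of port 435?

734: h=1 → slot 1
279: h=1, probe 1,2 → slot 2
208: h=0 → slot 0
201: h=1, probe 1,2,5 → slot 5
435: h=1, probe 1,2,5,10 → slot 10
979: h=5, probe 5,6 → slot 6
Table: [208, 734, 279, -, -, 201, 979, -, -, -, 435, -, -]

10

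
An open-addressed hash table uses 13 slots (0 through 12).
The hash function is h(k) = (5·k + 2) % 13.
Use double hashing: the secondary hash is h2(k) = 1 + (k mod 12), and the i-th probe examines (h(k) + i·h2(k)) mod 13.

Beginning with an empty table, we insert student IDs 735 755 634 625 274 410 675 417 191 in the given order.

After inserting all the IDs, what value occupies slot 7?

735 hashes to 11; slot 11 is free => place at 11.
755 hashes to 7; slot 7 is free => place at 7.
634 hashes to 0; slot 0 is free => place at 0.
625 hashes to 7, h2=2; 7 taken => place at 9.
274 hashes to 7, h2=11; 7 taken => place at 5.
410 hashes to 11, h2=3; 11 taken => place at 1.
675 hashes to 10; slot 10 is free => place at 10.
417 hashes to 7, h2=10; 7 taken => place at 4.
191 hashes to 8; slot 8 is free => place at 8.
Table: [634, 410, ∅, ∅, 417, 274, ∅, 755, 191, 625, 675, 735, ∅]

755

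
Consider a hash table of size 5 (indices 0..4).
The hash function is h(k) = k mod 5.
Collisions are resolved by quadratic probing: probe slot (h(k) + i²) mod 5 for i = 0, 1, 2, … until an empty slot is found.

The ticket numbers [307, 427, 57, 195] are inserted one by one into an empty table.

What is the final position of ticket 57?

1

Insert 307: h=2, slot 2 empty → index 2.
Insert 427: h=2, slot 2 occupied → index 3.
Insert 57: h=2, slots 2,3 occupied → index 1.
Insert 195: h=0, slot 0 empty → index 0.
Table: [195, 57, 307, 427, _]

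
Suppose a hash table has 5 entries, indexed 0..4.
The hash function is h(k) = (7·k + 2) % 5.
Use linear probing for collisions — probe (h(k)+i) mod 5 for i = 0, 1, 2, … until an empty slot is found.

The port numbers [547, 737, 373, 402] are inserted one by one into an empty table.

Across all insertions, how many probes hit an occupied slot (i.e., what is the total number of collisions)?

547 hashes to 1; slot 1 is free → place at 1.
737 hashes to 1; 1 taken → place at 2.
373 hashes to 3; slot 3 is free → place at 3.
402 hashes to 1; 1,2,3 taken → place at 4.
Table: [∅, 547, 737, 373, 402]

4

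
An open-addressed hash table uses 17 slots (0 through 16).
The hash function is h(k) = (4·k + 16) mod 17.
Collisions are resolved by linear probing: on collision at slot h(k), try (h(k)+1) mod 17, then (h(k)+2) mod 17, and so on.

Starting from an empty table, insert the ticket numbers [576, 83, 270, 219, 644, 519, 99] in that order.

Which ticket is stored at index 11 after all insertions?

576: h=8 => slot 8
83: h=8, probe 8,9 => slot 9
270: h=8, probe 8,9,10 => slot 10
219: h=8, probe 8,9,10,11 => slot 11
644: h=8, probe 8,9,10,11,12 => slot 12
519: h=1 => slot 1
99: h=4 => slot 4
Table: [∅, 519, ∅, ∅, 99, ∅, ∅, ∅, 576, 83, 270, 219, 644, ∅, ∅, ∅, ∅]

219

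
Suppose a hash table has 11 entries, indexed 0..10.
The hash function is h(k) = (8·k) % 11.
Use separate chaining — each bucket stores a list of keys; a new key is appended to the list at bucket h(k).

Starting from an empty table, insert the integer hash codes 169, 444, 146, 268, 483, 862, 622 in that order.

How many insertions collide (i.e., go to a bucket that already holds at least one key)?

Insert 169: h=10, bucket 10 empty -> new chain.
Insert 444: h=10, bucket 10 nonempty -> append to chain.
Insert 146: h=2, bucket 2 empty -> new chain.
Insert 268: h=10, bucket 10 nonempty -> append to chain.
Insert 483: h=3, bucket 3 empty -> new chain.
Insert 862: h=10, bucket 10 nonempty -> append to chain.
Insert 622: h=4, bucket 4 empty -> new chain.
Final buckets:
0: -
1: -
2: 146
3: 483
4: 622
5: -
6: -
7: -
8: -
9: -
10: 169 -> 444 -> 268 -> 862

3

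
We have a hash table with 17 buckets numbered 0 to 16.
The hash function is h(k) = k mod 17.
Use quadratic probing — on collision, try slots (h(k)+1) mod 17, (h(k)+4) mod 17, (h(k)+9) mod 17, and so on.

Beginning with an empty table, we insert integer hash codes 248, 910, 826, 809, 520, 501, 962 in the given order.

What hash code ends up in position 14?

809

248 hashes to 10; slot 10 is free → place at 10.
910 hashes to 9; slot 9 is free → place at 9.
826 hashes to 10; 10 taken → place at 11.
809 hashes to 10; 10,11 taken → place at 14.
520 hashes to 10; 10,11,14 taken → place at 2.
501 hashes to 8; slot 8 is free → place at 8.
962 hashes to 10; 10,11,14,2,9 taken → place at 1.
Table: [., 962, 520, ., ., ., ., ., 501, 910, 248, 826, ., ., 809, ., .]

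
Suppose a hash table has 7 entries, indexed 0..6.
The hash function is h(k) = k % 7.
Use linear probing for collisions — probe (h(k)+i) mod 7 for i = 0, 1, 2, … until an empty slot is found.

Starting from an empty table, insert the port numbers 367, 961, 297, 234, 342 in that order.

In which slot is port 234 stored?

367: h=3 → slot 3
961: h=2 → slot 2
297: h=3, probe 3,4 → slot 4
234: h=3, probe 3,4,5 → slot 5
342: h=6 → slot 6
Table: [∅, ∅, 961, 367, 297, 234, 342]

5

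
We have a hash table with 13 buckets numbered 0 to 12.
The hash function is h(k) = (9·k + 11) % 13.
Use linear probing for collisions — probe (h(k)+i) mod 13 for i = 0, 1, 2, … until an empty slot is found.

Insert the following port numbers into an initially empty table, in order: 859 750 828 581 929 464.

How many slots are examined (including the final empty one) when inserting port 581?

Insert 859: h=7, slot 7 empty → index 7.
Insert 750: h=1, slot 1 empty → index 1.
Insert 828: h=1, slot 1 occupied → index 2.
Insert 581: h=1, slots 1,2 occupied → index 3.
Insert 929: h=0, slot 0 empty → index 0.
Insert 464: h=1, slots 1,2,3 occupied → index 4.
Table: [929, 750, 828, 581, 464, _, _, 859, _, _, _, _, _]

3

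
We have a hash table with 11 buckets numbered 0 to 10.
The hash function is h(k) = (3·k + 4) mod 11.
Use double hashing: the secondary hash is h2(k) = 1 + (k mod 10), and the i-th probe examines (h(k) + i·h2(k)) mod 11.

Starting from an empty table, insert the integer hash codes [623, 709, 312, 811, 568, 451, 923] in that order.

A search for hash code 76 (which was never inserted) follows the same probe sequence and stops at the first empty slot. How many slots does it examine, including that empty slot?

4

Insert 623: h=3, slot 3 empty => index 3.
Insert 709: h=8, slot 8 empty => index 8.
Insert 312: h=5, slot 5 empty => index 5.
Insert 811: h=6, slot 6 empty => index 6.
Insert 568: h=3, h2=9, slot 3 occupied => index 1.
Insert 451: h=4, slot 4 empty => index 4.
Insert 923: h=1, h2=4, slots 1,5 occupied => index 9.
Table: [—, 568, —, 623, 451, 312, 811, —, 709, 923, —]
Lookup 76: h=1, h2=7, probe 1,8,4,0 → slot 0 empty, not found.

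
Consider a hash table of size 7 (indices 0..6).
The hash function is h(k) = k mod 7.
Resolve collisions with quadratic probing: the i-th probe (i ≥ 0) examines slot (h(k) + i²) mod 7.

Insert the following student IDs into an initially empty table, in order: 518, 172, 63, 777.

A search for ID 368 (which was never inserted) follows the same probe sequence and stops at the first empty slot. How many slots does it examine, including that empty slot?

2

518 hashes to 0; slot 0 is free → place at 0.
172 hashes to 4; slot 4 is free → place at 4.
63 hashes to 0; 0 taken → place at 1.
777 hashes to 0; 0,1,4 taken → place at 2.
Table: [518, 63, 777, -, 172, -, -]
Lookup 368: h=4, probe 4,5 → slot 5 empty, not found.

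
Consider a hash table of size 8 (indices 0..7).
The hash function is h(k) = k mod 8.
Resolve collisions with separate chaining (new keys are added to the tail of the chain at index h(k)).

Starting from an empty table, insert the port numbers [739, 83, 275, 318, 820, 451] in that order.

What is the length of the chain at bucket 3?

739 → bucket 3
83 → bucket 3 (collision)
275 → bucket 3 (collision)
318 → bucket 6
820 → bucket 4
451 → bucket 3 (collision)
Final buckets:
0: _
1: _
2: _
3: 739 -> 83 -> 275 -> 451
4: 820
5: _
6: 318
7: _

4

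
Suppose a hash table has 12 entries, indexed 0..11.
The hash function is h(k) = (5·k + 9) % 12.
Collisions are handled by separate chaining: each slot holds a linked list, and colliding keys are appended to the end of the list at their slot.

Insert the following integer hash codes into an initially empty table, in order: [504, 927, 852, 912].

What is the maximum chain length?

Insert 504: h=9, bucket 9 empty -> new chain.
Insert 927: h=0, bucket 0 empty -> new chain.
Insert 852: h=9, bucket 9 nonempty -> append to chain.
Insert 912: h=9, bucket 9 nonempty -> append to chain.
Final buckets:
0: 927
1: —
2: —
3: —
4: —
5: —
6: —
7: —
8: —
9: 504 -> 852 -> 912
10: —
11: —

3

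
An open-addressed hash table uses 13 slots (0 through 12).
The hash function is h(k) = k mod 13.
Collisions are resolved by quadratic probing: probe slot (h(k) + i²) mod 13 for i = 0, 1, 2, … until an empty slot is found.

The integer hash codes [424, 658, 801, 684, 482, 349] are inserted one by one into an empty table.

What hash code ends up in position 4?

684

Insert 424: h=8, slot 8 empty → index 8.
Insert 658: h=8, slot 8 occupied → index 9.
Insert 801: h=8, slots 8,9 occupied → index 12.
Insert 684: h=8, slots 8,9,12 occupied → index 4.
Insert 482: h=1, slot 1 empty → index 1.
Insert 349: h=11, slot 11 empty → index 11.
Table: [-, 482, -, -, 684, -, -, -, 424, 658, -, 349, 801]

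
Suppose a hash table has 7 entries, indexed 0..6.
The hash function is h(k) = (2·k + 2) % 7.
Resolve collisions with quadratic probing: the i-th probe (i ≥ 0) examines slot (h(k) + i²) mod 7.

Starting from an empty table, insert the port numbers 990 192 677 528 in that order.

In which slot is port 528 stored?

3

990 hashes to 1; slot 1 is free => place at 1.
192 hashes to 1; 1 taken => place at 2.
677 hashes to 5; slot 5 is free => place at 5.
528 hashes to 1; 1,2,5 taken => place at 3.
Table: [∅, 990, 192, 528, ∅, 677, ∅]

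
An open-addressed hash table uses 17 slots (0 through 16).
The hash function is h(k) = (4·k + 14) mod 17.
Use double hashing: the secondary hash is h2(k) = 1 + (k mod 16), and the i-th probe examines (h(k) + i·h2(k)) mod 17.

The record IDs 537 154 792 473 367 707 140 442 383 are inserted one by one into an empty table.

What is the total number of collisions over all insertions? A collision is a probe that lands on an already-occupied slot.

5

Insert 537: h=3, slot 3 empty -> index 3.
Insert 154: h=1, slot 1 empty -> index 1.
Insert 792: h=3, h2=9, slot 3 occupied -> index 12.
Insert 473: h=2, slot 2 empty -> index 2.
Insert 367: h=3, h2=16, slots 3,2,1 occupied -> index 0.
Insert 707: h=3, h2=4, slot 3 occupied -> index 7.
Insert 140: h=13, slot 13 empty -> index 13.
Insert 442: h=14, slot 14 empty -> index 14.
Insert 383: h=16, slot 16 empty -> index 16.
Table: [367, 154, 473, 537, ., ., ., 707, ., ., ., ., 792, 140, 442, ., 383]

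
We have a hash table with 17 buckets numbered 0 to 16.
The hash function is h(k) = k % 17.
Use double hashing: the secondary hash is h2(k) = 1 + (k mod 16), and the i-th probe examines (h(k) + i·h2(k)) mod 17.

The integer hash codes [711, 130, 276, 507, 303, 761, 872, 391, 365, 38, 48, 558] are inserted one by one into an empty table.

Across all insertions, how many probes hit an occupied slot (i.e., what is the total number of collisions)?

7

711: h=14 => slot 14
130: h=11 => slot 11
276: h=4 => slot 4
507: h=14, h2=12, probe 14,9 => slot 9
303: h=14, h2=16, probe 14,13 => slot 13
761: h=13, h2=10, probe 13,6 => slot 6
872: h=5 => slot 5
391: h=0 => slot 0
365: h=8 => slot 8
38: h=4, h2=7, probe 4,11,1 => slot 1
48: h=14, h2=1, probe 14,15 => slot 15
558: h=14, h2=15, probe 14,12 => slot 12
Table: [391, 38, ∅, ∅, 276, 872, 761, ∅, 365, 507, ∅, 130, 558, 303, 711, 48, ∅]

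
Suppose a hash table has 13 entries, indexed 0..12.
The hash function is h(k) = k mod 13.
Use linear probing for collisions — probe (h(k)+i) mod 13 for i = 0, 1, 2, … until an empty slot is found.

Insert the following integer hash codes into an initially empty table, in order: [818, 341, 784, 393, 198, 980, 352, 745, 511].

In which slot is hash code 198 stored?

818: h=12 => slot 12
341: h=3 => slot 3
784: h=4 => slot 4
393: h=3, probe 3,4,5 => slot 5
198: h=3, probe 3,4,5,6 => slot 6
980: h=5, probe 5,6,7 => slot 7
352: h=1 => slot 1
745: h=4, probe 4,5,6,7,8 => slot 8
511: h=4, probe 4,5,6,7,8,9 => slot 9
Table: [—, 352, —, 341, 784, 393, 198, 980, 745, 511, —, —, 818]

6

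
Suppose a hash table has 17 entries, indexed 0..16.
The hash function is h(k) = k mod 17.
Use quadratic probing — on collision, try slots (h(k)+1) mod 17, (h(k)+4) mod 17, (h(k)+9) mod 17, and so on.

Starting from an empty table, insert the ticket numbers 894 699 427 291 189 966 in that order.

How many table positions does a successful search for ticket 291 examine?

894 hashes to 10; slot 10 is free → place at 10.
699 hashes to 2; slot 2 is free → place at 2.
427 hashes to 2; 2 taken → place at 3.
291 hashes to 2; 2,3 taken → place at 6.
189 hashes to 2; 2,3,6 taken → place at 11.
966 hashes to 14; slot 14 is free → place at 14.
Table: [∅, ∅, 699, 427, ∅, ∅, 291, ∅, ∅, ∅, 894, 189, ∅, ∅, 966, ∅, ∅]
Lookup 291: h=2, probe 2,3,6 → found at 6.

3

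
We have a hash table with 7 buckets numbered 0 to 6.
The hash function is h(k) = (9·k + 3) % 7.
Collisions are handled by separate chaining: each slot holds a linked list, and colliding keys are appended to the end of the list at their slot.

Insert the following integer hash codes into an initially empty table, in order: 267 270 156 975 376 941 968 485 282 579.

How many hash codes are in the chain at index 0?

Insert 267: h=5, bucket 5 empty → new chain.
Insert 270: h=4, bucket 4 empty → new chain.
Insert 156: h=0, bucket 0 empty → new chain.
Insert 975: h=0, bucket 0 nonempty → append to chain.
Insert 376: h=6, bucket 6 empty → new chain.
Insert 941: h=2, bucket 2 empty → new chain.
Insert 968: h=0, bucket 0 nonempty → append to chain.
Insert 485: h=0, bucket 0 nonempty → append to chain.
Insert 282: h=0, bucket 0 nonempty → append to chain.
Insert 579: h=6, bucket 6 nonempty → append to chain.
Final buckets:
0: 156 -> 975 -> 968 -> 485 -> 282
1: ∅
2: 941
3: ∅
4: 270
5: 267
6: 376 -> 579

5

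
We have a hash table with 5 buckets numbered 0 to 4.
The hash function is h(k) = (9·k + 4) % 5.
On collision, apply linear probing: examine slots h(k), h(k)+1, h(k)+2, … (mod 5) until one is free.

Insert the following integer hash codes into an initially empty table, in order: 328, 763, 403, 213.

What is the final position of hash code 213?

Insert 328: h=1, slot 1 empty → index 1.
Insert 763: h=1, slot 1 occupied → index 2.
Insert 403: h=1, slots 1,2 occupied → index 3.
Insert 213: h=1, slots 1,2,3 occupied → index 4.
Table: [., 328, 763, 403, 213]

4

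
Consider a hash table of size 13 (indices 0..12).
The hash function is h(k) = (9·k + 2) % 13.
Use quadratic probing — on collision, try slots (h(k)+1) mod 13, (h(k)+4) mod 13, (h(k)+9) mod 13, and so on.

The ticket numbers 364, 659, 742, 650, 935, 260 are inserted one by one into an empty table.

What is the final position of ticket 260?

1

364: h=2 => slot 2
659: h=5 => slot 5
742: h=11 => slot 11
650: h=2, probe 2,3 => slot 3
935: h=6 => slot 6
260: h=2, probe 2,3,6,11,5,1 => slot 1
Table: [∅, 260, 364, 650, ∅, 659, 935, ∅, ∅, ∅, ∅, 742, ∅]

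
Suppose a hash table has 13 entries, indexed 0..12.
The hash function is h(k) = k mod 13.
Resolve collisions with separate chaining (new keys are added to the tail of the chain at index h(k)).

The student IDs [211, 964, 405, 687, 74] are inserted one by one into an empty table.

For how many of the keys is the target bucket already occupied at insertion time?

211 → bucket 3
964 → bucket 2
405 → bucket 2 (collision)
687 → bucket 11
74 → bucket 9
Final buckets:
0: —
1: —
2: 964 -> 405
3: 211
4: —
5: —
6: —
7: —
8: —
9: 74
10: —
11: 687
12: —

1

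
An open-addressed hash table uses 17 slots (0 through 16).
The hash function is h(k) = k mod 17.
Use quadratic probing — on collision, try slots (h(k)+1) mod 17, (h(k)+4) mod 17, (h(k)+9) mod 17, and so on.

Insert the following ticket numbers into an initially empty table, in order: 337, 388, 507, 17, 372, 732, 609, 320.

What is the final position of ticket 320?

13

337: h=14 => slot 14
388: h=14, probe 14,15 => slot 15
507: h=14, probe 14,15,1 => slot 1
17: h=0 => slot 0
372: h=15, probe 15,16 => slot 16
732: h=1, probe 1,2 => slot 2
609: h=14, probe 14,15,1,6 => slot 6
320: h=14, probe 14,15,1,6,13 => slot 13
Table: [17, 507, 732, -, -, -, 609, -, -, -, -, -, -, 320, 337, 388, 372]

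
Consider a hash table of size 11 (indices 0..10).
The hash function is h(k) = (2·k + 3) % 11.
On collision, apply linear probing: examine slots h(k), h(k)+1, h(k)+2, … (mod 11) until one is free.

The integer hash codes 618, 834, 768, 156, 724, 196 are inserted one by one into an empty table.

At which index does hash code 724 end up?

1

618 hashes to 7; slot 7 is free → place at 7.
834 hashes to 10; slot 10 is free → place at 10.
768 hashes to 10; 10 taken → place at 0.
156 hashes to 7; 7 taken → place at 8.
724 hashes to 10; 10,0 taken → place at 1.
196 hashes to 10; 10,0,1 taken → place at 2.
Table: [768, 724, 196, ∅, ∅, ∅, ∅, 618, 156, ∅, 834]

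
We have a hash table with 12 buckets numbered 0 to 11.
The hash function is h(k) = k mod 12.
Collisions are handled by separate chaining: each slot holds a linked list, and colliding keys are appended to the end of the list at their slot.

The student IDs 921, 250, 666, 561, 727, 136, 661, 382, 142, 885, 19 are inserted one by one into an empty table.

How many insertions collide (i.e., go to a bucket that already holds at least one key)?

Insert 921: h=9, bucket 9 empty -> new chain.
Insert 250: h=10, bucket 10 empty -> new chain.
Insert 666: h=6, bucket 6 empty -> new chain.
Insert 561: h=9, bucket 9 nonempty -> append to chain.
Insert 727: h=7, bucket 7 empty -> new chain.
Insert 136: h=4, bucket 4 empty -> new chain.
Insert 661: h=1, bucket 1 empty -> new chain.
Insert 382: h=10, bucket 10 nonempty -> append to chain.
Insert 142: h=10, bucket 10 nonempty -> append to chain.
Insert 885: h=9, bucket 9 nonempty -> append to chain.
Insert 19: h=7, bucket 7 nonempty -> append to chain.
Final buckets:
0: .
1: 661
2: .
3: .
4: 136
5: .
6: 666
7: 727 -> 19
8: .
9: 921 -> 561 -> 885
10: 250 -> 382 -> 142
11: .

5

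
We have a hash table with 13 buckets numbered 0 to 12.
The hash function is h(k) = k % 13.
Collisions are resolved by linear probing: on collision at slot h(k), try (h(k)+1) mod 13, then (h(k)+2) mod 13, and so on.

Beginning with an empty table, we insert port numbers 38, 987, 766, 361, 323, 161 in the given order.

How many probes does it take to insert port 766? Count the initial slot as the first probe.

3

38: h=12 → slot 12
987: h=12, probe 12,0 → slot 0
766: h=12, probe 12,0,1 → slot 1
361: h=10 → slot 10
323: h=11 → slot 11
161: h=5 → slot 5
Table: [987, 766, _, _, _, 161, _, _, _, _, 361, 323, 38]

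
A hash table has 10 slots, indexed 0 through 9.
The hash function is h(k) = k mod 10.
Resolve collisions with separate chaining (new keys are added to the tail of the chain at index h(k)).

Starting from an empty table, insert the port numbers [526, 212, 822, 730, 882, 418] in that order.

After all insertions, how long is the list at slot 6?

1

Insert 526: h=6, bucket 6 empty → new chain.
Insert 212: h=2, bucket 2 empty → new chain.
Insert 822: h=2, bucket 2 nonempty → append to chain.
Insert 730: h=0, bucket 0 empty → new chain.
Insert 882: h=2, bucket 2 nonempty → append to chain.
Insert 418: h=8, bucket 8 empty → new chain.
Final buckets:
0: 730
1: ∅
2: 212 -> 822 -> 882
3: ∅
4: ∅
5: ∅
6: 526
7: ∅
8: 418
9: ∅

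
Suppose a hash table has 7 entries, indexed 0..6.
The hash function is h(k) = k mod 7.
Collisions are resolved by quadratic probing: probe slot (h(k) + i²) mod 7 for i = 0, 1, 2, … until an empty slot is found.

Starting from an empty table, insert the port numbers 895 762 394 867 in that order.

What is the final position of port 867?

895: h=6 -> slot 6
762: h=6, probe 6,0 -> slot 0
394: h=2 -> slot 2
867: h=6, probe 6,0,3 -> slot 3
Table: [762, —, 394, 867, —, —, 895]

3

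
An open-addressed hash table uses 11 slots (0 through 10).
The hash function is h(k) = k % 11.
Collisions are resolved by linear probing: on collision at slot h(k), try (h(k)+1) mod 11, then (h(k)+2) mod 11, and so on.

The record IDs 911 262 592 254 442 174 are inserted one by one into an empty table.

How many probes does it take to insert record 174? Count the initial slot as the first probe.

911: h=9 -> slot 9
262: h=9, probe 9,10 -> slot 10
592: h=9, probe 9,10,0 -> slot 0
254: h=1 -> slot 1
442: h=2 -> slot 2
174: h=9, probe 9,10,0,1,2,3 -> slot 3
Table: [592, 254, 442, 174, _, _, _, _, _, 911, 262]

6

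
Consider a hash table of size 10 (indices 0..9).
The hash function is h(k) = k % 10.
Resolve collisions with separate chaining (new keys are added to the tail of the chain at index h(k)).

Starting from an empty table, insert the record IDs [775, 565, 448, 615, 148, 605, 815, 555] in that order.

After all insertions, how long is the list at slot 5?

6

775 -> bucket 5
565 -> bucket 5 (collision)
448 -> bucket 8
615 -> bucket 5 (collision)
148 -> bucket 8 (collision)
605 -> bucket 5 (collision)
815 -> bucket 5 (collision)
555 -> bucket 5 (collision)
Final buckets:
0: .
1: .
2: .
3: .
4: .
5: 775 -> 565 -> 615 -> 605 -> 815 -> 555
6: .
7: .
8: 448 -> 148
9: .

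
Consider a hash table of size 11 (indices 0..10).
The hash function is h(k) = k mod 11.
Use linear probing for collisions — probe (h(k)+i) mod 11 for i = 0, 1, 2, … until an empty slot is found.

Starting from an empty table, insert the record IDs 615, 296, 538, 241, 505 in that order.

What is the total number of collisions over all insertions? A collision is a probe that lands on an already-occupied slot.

615: h=10 -> slot 10
296: h=10, probe 10,0 -> slot 0
538: h=10, probe 10,0,1 -> slot 1
241: h=10, probe 10,0,1,2 -> slot 2
505: h=10, probe 10,0,1,2,3 -> slot 3
Table: [296, 538, 241, 505, —, —, —, —, —, —, 615]

10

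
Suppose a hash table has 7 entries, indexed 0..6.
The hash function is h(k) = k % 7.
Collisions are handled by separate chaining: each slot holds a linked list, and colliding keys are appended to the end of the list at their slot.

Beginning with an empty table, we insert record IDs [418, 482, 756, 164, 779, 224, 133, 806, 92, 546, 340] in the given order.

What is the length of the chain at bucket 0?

Insert 418: h=5, bucket 5 empty -> new chain.
Insert 482: h=6, bucket 6 empty -> new chain.
Insert 756: h=0, bucket 0 empty -> new chain.
Insert 164: h=3, bucket 3 empty -> new chain.
Insert 779: h=2, bucket 2 empty -> new chain.
Insert 224: h=0, bucket 0 nonempty -> append to chain.
Insert 133: h=0, bucket 0 nonempty -> append to chain.
Insert 806: h=1, bucket 1 empty -> new chain.
Insert 92: h=1, bucket 1 nonempty -> append to chain.
Insert 546: h=0, bucket 0 nonempty -> append to chain.
Insert 340: h=4, bucket 4 empty -> new chain.
Final buckets:
0: 756 -> 224 -> 133 -> 546
1: 806 -> 92
2: 779
3: 164
4: 340
5: 418
6: 482

4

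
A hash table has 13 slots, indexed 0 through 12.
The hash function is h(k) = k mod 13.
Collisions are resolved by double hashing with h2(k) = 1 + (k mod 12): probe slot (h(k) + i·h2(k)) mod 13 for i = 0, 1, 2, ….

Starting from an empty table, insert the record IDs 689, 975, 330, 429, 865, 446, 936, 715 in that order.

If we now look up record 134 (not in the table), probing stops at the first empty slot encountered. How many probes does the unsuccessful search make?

6

689 hashes to 0; slot 0 is free -> place at 0.
975 hashes to 0, h2=4; 0 taken -> place at 4.
330 hashes to 5; slot 5 is free -> place at 5.
429 hashes to 0, h2=10; 0 taken -> place at 10.
865 hashes to 7; slot 7 is free -> place at 7.
446 hashes to 4, h2=3; 4,7,10,0 taken -> place at 3.
936 hashes to 0, h2=1; 0 taken -> place at 1.
715 hashes to 0, h2=8; 0 taken -> place at 8.
Table: [689, 936, ∅, 446, 975, 330, ∅, 865, 715, ∅, 429, ∅, ∅]
Lookup 134: h=4, h2=3, probe 4,7,10,0,3,6 → slot 6 empty, not found.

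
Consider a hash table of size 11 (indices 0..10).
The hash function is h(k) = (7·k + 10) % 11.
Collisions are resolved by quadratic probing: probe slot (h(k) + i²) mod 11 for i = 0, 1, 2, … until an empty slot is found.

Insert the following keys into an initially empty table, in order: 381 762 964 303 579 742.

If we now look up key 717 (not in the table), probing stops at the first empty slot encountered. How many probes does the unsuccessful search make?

381: h=4 -> slot 4
762: h=9 -> slot 9
964: h=4, probe 4,5 -> slot 5
303: h=8 -> slot 8
579: h=4, probe 4,5,8,2 -> slot 2
742: h=1 -> slot 1
Table: [_, 742, 579, _, 381, 964, _, _, 303, 762, _]
Lookup 717: h=2, probe 2,3 → slot 3 empty, not found.

2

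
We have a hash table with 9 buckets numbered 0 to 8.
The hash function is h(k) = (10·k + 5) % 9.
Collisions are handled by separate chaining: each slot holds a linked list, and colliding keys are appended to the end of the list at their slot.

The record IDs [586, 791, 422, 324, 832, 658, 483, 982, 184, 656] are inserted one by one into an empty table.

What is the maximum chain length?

Insert 586: h=6, bucket 6 empty -> new chain.
Insert 791: h=4, bucket 4 empty -> new chain.
Insert 422: h=4, bucket 4 nonempty -> append to chain.
Insert 324: h=5, bucket 5 empty -> new chain.
Insert 832: h=0, bucket 0 empty -> new chain.
Insert 658: h=6, bucket 6 nonempty -> append to chain.
Insert 483: h=2, bucket 2 empty -> new chain.
Insert 982: h=6, bucket 6 nonempty -> append to chain.
Insert 184: h=0, bucket 0 nonempty -> append to chain.
Insert 656: h=4, bucket 4 nonempty -> append to chain.
Final buckets:
0: 832 -> 184
1: .
2: 483
3: .
4: 791 -> 422 -> 656
5: 324
6: 586 -> 658 -> 982
7: .
8: .

3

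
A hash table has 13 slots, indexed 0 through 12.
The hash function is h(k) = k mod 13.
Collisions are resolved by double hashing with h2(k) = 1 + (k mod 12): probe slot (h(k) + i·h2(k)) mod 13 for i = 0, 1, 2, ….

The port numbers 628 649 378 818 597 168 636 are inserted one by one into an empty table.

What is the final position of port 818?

628 hashes to 4; slot 4 is free → place at 4.
649 hashes to 12; slot 12 is free → place at 12.
378 hashes to 1; slot 1 is free → place at 1.
818 hashes to 12, h2=3; 12 taken → place at 2.
597 hashes to 12, h2=10; 12 taken → place at 9.
168 hashes to 12, h2=1; 12 taken → place at 0.
636 hashes to 12, h2=1; 12,0,1,2 taken → place at 3.
Table: [168, 378, 818, 636, 628, ∅, ∅, ∅, ∅, 597, ∅, ∅, 649]

2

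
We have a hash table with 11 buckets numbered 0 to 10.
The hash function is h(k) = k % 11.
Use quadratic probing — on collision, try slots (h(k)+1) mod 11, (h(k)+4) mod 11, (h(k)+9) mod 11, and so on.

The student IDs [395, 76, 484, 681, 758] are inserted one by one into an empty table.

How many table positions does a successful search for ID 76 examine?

Insert 395: h=10, slot 10 empty => index 10.
Insert 76: h=10, slot 10 occupied => index 0.
Insert 484: h=0, slot 0 occupied => index 1.
Insert 681: h=10, slots 10,0 occupied => index 3.
Insert 758: h=10, slots 10,0,3 occupied => index 8.
Table: [76, 484, _, 681, _, _, _, _, 758, _, 395]
Lookup 76: h=10, probe 10,0 → found at 0.

2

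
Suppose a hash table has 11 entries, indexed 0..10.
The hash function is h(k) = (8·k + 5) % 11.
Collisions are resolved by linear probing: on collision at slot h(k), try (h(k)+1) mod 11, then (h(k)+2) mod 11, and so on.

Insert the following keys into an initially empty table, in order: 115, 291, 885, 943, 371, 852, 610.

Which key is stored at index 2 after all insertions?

Insert 115: h=1, slot 1 empty => index 1.
Insert 291: h=1, slot 1 occupied => index 2.
Insert 885: h=1, slots 1,2 occupied => index 3.
Insert 943: h=3, slot 3 occupied => index 4.
Insert 371: h=3, slots 3,4 occupied => index 5.
Insert 852: h=1, slots 1,2,3,4,5 occupied => index 6.
Insert 610: h=1, slots 1,2,3,4,5,6 occupied => index 7.
Table: [-, 115, 291, 885, 943, 371, 852, 610, -, -, -]

291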